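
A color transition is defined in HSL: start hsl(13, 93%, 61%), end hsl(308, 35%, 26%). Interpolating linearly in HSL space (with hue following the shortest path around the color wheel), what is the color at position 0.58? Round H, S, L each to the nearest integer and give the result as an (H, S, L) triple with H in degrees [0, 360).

(335, 59, 41)

Hue: 308 − 13 = 295°, but |295| > 180 so the shorter arc goes the other way: Δh = 295 − 360 = -65°.
H = 13 + 0.58 × (-65) = -24.7 → -25 → -25 mod 360 = 335°
S = 93 + 0.58 × (35 − 93) = 59.36 → 59%
L = 61 + 0.58 × (26 − 61) = 40.7 → 41%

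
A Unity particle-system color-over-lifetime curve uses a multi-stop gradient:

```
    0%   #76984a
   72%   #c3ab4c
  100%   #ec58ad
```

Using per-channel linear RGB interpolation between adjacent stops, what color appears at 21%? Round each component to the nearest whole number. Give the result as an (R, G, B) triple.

(140, 158, 75)

21% lies between the 0% and 72% stops, so the local fraction is t = (21 − 0)/(72 − 0) = 21/72 ≈ 0.2917.
#76984a → (118, 152, 74); #c3ab4c → (195, 171, 76).
R = 118 + 0.2917 × (195 − 118) = 140.461 → 140
G = 152 + 0.2917 × (171 − 152) = 157.542 → 158
B = 74 + 0.2917 × (76 − 74) = 74.583 → 75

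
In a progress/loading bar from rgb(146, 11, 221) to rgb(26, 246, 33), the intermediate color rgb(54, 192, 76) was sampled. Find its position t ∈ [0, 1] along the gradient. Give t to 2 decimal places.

Invert the lerp on the G channel (largest span, 235): t = (192 − 11) / (246 − 11) = 181/235 = 0.77021.
Check on R: (54 − 146)/(26 − 146) = 0.7667 ✓

0.77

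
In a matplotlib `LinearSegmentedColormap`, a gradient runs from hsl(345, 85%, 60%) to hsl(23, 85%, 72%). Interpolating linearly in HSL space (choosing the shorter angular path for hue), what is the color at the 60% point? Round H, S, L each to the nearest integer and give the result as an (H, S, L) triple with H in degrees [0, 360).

Hue: 23 − 345 = -322°, but |-322| > 180 so the shorter arc goes the other way: Δh = -322 + 360 = 38°.
H = 345 + 0.6 × (38) = 367.8 → 368 → 368 mod 360 = 8°
S = 85 + 0.6 × (85 − 85) = 85 → 85%
L = 60 + 0.6 × (72 − 60) = 67.2 → 67%

(8, 85, 67)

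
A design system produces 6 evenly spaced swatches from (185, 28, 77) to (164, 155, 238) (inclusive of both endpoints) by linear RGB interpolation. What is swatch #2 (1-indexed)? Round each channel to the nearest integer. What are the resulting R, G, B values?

With 6 swatches and endpoints inclusive, swatch 2 sits at t = (2 − 1)/(6 − 1) = 1/5 ≈ 0.2.
R = 185 + 0.2 × (164 − 185) = 180.8 → 181
G = 28 + 0.2 × (155 − 28) = 53.4 → 53
B = 77 + 0.2 × (238 − 77) = 109.2 → 109

(181, 53, 109)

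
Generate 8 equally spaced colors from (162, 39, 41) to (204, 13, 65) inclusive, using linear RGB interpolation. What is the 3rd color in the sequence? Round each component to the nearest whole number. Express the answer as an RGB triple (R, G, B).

With 8 swatches and endpoints inclusive, swatch 3 sits at t = (3 − 1)/(8 − 1) = 2/7 ≈ 0.2857.
R = 162 + 0.2857 × (204 − 162) = 173.999 → 174
G = 39 + 0.2857 × (13 − 39) = 31.572 → 32
B = 41 + 0.2857 × (65 − 41) = 47.857 → 48

(174, 32, 48)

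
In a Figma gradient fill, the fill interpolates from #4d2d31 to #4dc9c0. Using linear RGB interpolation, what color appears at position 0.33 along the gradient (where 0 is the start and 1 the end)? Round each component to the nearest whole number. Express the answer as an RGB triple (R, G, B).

#4d2d31 → (77, 45, 49); #4dc9c0 → (77, 201, 192).
R = 77 + 0.33 × (77 − 77) = 77 + 0.33 × 0 = 77 → 77
G = 45 + 0.33 × (201 − 45) = 45 + 0.33 × 156 = 96.48 → 96
B = 49 + 0.33 × (192 − 49) = 49 + 0.33 × 143 = 96.19 → 96

(77, 96, 96)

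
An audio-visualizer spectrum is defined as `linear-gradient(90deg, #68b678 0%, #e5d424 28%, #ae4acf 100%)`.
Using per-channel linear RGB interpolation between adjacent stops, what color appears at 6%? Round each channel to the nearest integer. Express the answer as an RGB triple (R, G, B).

6% lies between the 0% and 28% stops, so the local fraction is t = (6 − 0)/(28 − 0) = 6/28 ≈ 0.2143.
#68b678 → (104, 182, 120); #e5d424 → (229, 212, 36).
R = 104 + 0.2143 × (229 − 104) = 130.787 → 131
G = 182 + 0.2143 × (212 − 182) = 188.429 → 188
B = 120 + 0.2143 × (36 − 120) = 101.999 → 102

(131, 188, 102)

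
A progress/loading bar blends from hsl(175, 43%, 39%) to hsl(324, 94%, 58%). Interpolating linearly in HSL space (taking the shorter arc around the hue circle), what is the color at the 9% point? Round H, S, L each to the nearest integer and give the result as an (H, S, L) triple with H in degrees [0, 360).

Hue arc: Δh = 324 − 175 = 149° (|Δh| ≤ 180, already the shorter path).
H = 175 + 0.09 × (149) = 188.41 → 188°
S = 43 + 0.09 × (94 − 43) = 47.59 → 48%
L = 39 + 0.09 × (58 − 39) = 40.71 → 41%

(188, 48, 41)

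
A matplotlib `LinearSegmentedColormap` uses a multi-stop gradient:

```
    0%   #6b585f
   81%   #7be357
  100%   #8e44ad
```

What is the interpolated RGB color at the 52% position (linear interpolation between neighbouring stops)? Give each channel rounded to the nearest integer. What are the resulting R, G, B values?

52% lies between the 0% and 81% stops, so the local fraction is t = (52 − 0)/(81 − 0) = 52/81 ≈ 0.642.
#6b585f → (107, 88, 95); #7be357 → (123, 227, 87).
R = 107 + 0.642 × (123 − 107) = 117.272 → 117
G = 88 + 0.642 × (227 − 88) = 177.238 → 177
B = 95 + 0.642 × (87 − 95) = 89.864 → 90

(117, 177, 90)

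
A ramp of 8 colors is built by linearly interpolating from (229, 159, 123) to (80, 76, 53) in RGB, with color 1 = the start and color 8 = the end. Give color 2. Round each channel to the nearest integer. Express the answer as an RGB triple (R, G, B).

(208, 147, 113)

With 8 swatches and endpoints inclusive, swatch 2 sits at t = (2 − 1)/(8 − 1) = 1/7 ≈ 0.1429.
R = 229 + 0.1429 × (80 − 229) = 207.708 → 208
G = 159 + 0.1429 × (76 − 159) = 147.139 → 147
B = 123 + 0.1429 × (53 − 123) = 112.997 → 113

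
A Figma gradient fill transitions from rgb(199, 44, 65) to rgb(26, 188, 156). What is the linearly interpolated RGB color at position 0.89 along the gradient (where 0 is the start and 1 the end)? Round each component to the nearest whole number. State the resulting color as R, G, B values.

(45, 172, 146)

R = 199 + 0.89 × (26 − 199) = 199 + 0.89 × -173 = 45.03 → 45
G = 44 + 0.89 × (188 − 44) = 44 + 0.89 × 144 = 172.16 → 172
B = 65 + 0.89 × (156 − 65) = 65 + 0.89 × 91 = 145.99 → 146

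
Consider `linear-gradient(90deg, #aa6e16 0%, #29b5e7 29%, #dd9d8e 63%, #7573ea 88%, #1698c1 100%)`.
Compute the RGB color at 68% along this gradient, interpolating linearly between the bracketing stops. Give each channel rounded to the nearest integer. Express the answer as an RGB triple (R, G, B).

68% lies between the 63% and 88% stops, so the local fraction is t = (68 − 63)/(88 − 63) = 5/25 ≈ 0.2.
#dd9d8e → (221, 157, 142); #7573ea → (117, 115, 234).
R = 221 + 0.2 × (117 − 221) = 200.2 → 200
G = 157 + 0.2 × (115 − 157) = 148.6 → 149
B = 142 + 0.2 × (234 − 142) = 160.4 → 160

(200, 149, 160)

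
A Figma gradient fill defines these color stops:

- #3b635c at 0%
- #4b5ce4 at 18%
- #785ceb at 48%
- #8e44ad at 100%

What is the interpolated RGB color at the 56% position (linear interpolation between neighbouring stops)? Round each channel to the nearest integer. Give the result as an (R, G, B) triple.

56% lies between the 48% and 100% stops, so the local fraction is t = (56 − 48)/(100 − 48) = 8/52 ≈ 0.1538.
#785ceb → (120, 92, 235); #8e44ad → (142, 68, 173).
R = 120 + 0.1538 × (142 − 120) = 123.384 → 123
G = 92 + 0.1538 × (68 − 92) = 88.309 → 88
B = 235 + 0.1538 × (173 − 235) = 225.464 → 225

(123, 88, 225)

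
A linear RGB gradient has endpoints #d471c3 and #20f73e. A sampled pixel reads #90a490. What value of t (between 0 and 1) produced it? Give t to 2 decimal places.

Invert the lerp on the R channel (largest span, 180): t = (144 − 212) / (32 − 212) = -68/-180 = 0.37778.
Check on G: (164 − 113)/(247 − 113) = 0.3806 ✓

0.38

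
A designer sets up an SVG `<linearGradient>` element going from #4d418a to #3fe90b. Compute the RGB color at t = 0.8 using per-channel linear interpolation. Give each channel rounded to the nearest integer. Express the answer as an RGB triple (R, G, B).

(66, 199, 36)

#4d418a → (77, 65, 138); #3fe90b → (63, 233, 11).
R = 77 + 0.8 × (63 − 77) = 77 + 0.8 × -14 = 65.8 → 66
G = 65 + 0.8 × (233 − 65) = 65 + 0.8 × 168 = 199.4 → 199
B = 138 + 0.8 × (11 − 138) = 138 + 0.8 × -127 = 36.4 → 36
So the blended color is (66, 199, 36), about #42c724.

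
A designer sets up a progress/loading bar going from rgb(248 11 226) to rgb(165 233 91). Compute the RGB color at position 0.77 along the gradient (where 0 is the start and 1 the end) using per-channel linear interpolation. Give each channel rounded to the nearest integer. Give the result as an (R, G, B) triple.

R = 248 + 0.77 × (165 − 248) = 248 + 0.77 × -83 = 184.09 → 184
G = 11 + 0.77 × (233 − 11) = 11 + 0.77 × 222 = 181.94 → 182
B = 226 + 0.77 × (91 − 226) = 226 + 0.77 × -135 = 122.05 → 122

(184, 182, 122)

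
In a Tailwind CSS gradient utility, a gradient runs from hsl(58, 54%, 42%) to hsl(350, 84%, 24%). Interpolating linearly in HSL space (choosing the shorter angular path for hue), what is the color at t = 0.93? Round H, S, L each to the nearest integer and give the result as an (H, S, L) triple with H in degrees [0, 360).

(355, 82, 25)

Hue: 350 − 58 = 292°, but |292| > 180 so the shorter arc goes the other way: Δh = 292 − 360 = -68°.
H = 58 + 0.93 × (-68) = -5.24 → -5 → -5 mod 360 = 355°
S = 54 + 0.93 × (84 − 54) = 81.9 → 82%
L = 42 + 0.93 × (24 − 42) = 25.26 → 25%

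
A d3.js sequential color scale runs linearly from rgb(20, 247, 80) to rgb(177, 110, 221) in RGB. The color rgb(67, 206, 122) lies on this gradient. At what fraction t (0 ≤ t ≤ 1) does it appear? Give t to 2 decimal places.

0.30

Invert the lerp on the R channel (largest span, 157): t = (67 − 20) / (177 − 20) = 47/157 = 0.29936.
Check on G: (206 − 247)/(110 − 247) = 0.2993 ✓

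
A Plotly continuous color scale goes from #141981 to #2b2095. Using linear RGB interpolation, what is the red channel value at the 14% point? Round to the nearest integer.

R₁ = 20 (from #141981), R₂ = 43 (from #2b2095).
R = 20 + 0.14 × (43 − 20) = 23.22 → 23

23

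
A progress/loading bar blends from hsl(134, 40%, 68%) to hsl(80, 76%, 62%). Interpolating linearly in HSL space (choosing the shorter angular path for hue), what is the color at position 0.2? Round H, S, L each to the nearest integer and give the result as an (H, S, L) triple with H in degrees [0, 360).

(123, 47, 67)

Hue arc: Δh = 80 − 134 = -54° (|Δh| ≤ 180, already the shorter path).
H = 134 + 0.2 × (-54) = 123.2 → 123°
S = 40 + 0.2 × (76 − 40) = 47.2 → 47%
L = 68 + 0.2 × (62 − 68) = 66.8 → 67%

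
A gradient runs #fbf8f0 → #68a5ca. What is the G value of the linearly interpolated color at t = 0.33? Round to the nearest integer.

221

G₁ = 248 (from #fbf8f0), G₂ = 165 (from #68a5ca).
G = 248 + 0.33 × (165 − 248) = 220.61 → 221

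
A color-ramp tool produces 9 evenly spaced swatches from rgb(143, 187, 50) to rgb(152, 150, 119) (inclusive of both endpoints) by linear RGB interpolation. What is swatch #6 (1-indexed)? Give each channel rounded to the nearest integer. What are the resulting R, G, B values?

(149, 164, 93)

With 9 swatches and endpoints inclusive, swatch 6 sits at t = (6 − 1)/(9 − 1) = 5/8 ≈ 0.625.
R = 143 + 0.625 × (152 − 143) = 148.625 → 149
G = 187 + 0.625 × (150 − 187) = 163.875 → 164
B = 50 + 0.625 × (119 − 50) = 93.125 → 93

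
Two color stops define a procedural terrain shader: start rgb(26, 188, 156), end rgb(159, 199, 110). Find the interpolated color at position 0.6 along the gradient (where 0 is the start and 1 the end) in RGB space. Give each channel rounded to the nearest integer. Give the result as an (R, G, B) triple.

R = 26 + 0.6 × (159 − 26) = 26 + 0.6 × 133 = 105.8 → 106
G = 188 + 0.6 × (199 − 188) = 188 + 0.6 × 11 = 194.6 → 195
B = 156 + 0.6 × (110 − 156) = 156 + 0.6 × -46 = 128.4 → 128
So the blended color is (106, 195, 128), about #6ac380.

(106, 195, 128)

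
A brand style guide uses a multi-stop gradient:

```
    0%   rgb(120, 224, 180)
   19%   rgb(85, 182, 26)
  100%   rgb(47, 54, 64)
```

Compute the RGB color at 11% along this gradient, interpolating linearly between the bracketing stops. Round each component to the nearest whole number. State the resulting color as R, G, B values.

11% lies between the 0% and 19% stops, so the local fraction is t = (11 − 0)/(19 − 0) = 11/19 ≈ 0.5789.
R = 120 + 0.5789 × (85 − 120) = 99.739 → 100
G = 224 + 0.5789 × (182 − 224) = 199.686 → 200
B = 180 + 0.5789 × (26 − 180) = 90.849 → 91

(100, 200, 91)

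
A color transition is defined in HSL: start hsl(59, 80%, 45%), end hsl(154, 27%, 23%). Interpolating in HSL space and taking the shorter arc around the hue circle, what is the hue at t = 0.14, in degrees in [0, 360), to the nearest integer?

72

Hue arc: Δh = 154 − 59 = 95° (|Δh| ≤ 180, already the shorter path).
H = 59 + 0.14 × (95) = 72.3 → 72°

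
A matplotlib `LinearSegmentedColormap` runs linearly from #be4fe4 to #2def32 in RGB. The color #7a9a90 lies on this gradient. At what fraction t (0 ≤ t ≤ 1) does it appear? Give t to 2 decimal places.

Invert the lerp on the B channel (largest span, 178): t = (144 − 228) / (50 − 228) = -84/-178 = 0.47191.
Check on R: (122 − 190)/(45 − 190) = 0.469 ✓

0.47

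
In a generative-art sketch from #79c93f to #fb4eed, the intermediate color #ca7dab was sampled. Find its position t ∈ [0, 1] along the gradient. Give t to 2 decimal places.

0.62

Invert the lerp on the B channel (largest span, 174): t = (171 − 63) / (237 − 63) = 108/174 = 0.62069.
Check on R: (202 − 121)/(251 − 121) = 0.6231 ✓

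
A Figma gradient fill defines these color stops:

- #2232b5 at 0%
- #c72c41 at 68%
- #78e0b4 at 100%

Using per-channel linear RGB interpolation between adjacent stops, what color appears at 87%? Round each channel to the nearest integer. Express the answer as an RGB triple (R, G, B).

(152, 151, 133)

87% lies between the 68% and 100% stops, so the local fraction is t = (87 − 68)/(100 − 68) = 19/32 ≈ 0.5938.
#c72c41 → (199, 44, 65); #78e0b4 → (120, 224, 180).
R = 199 + 0.5938 × (120 − 199) = 152.09 → 152
G = 44 + 0.5938 × (224 − 44) = 150.884 → 151
B = 65 + 0.5938 × (180 − 65) = 133.287 → 133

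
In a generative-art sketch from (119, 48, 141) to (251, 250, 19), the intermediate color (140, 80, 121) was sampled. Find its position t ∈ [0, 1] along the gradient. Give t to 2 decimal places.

0.16

Invert the lerp on the G channel (largest span, 202): t = (80 − 48) / (250 − 48) = 32/202 = 0.15842.
Check on R: (140 − 119)/(251 − 119) = 0.1591 ✓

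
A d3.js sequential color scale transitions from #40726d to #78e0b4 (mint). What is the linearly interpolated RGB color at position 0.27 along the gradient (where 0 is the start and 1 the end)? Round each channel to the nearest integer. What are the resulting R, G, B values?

(79, 144, 128)

#40726d → (64, 114, 109); #78e0b4 → (120, 224, 180).
R = 64 + 0.27 × (120 − 64) = 64 + 0.27 × 56 = 79.12 → 79
G = 114 + 0.27 × (224 − 114) = 114 + 0.27 × 110 = 143.7 → 144
B = 109 + 0.27 × (180 − 109) = 109 + 0.27 × 71 = 128.17 → 128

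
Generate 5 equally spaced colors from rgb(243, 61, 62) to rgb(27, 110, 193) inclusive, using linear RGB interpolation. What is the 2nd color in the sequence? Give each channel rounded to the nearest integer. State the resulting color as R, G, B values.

With 5 swatches and endpoints inclusive, swatch 2 sits at t = (2 − 1)/(5 − 1) = 1/4 ≈ 0.25.
R = 243 + 0.25 × (27 − 243) = 189 → 189
G = 61 + 0.25 × (110 − 61) = 73.25 → 73
B = 62 + 0.25 × (193 − 62) = 94.75 → 95

(189, 73, 95)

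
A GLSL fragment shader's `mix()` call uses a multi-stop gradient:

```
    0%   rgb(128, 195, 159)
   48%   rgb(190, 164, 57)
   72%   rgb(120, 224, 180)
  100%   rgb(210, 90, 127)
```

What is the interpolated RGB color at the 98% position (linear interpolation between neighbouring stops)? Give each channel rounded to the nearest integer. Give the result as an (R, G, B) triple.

(204, 100, 131)

98% lies between the 72% and 100% stops, so the local fraction is t = (98 − 72)/(100 − 72) = 26/28 ≈ 0.9286.
R = 120 + 0.9286 × (210 − 120) = 203.574 → 204
G = 224 + 0.9286 × (90 − 224) = 99.568 → 100
B = 180 + 0.9286 × (127 − 180) = 130.784 → 131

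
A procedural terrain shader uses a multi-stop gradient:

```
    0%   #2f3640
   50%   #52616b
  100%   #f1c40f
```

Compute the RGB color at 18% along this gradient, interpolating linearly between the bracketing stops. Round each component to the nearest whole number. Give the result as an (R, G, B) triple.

(60, 69, 79)

18% lies between the 0% and 50% stops, so the local fraction is t = (18 − 0)/(50 − 0) = 18/50 ≈ 0.36.
#2f3640 → (47, 54, 64); #52616b → (82, 97, 107).
R = 47 + 0.36 × (82 − 47) = 59.6 → 60
G = 54 + 0.36 × (97 − 54) = 69.48 → 69
B = 64 + 0.36 × (107 − 64) = 79.48 → 79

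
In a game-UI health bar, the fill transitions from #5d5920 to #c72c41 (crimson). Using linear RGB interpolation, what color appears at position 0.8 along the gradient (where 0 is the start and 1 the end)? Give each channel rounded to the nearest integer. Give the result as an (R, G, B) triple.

(178, 53, 58)

#5d5920 → (93, 89, 32); #c72c41 → (199, 44, 65).
R = 93 + 0.8 × (199 − 93) = 93 + 0.8 × 106 = 177.8 → 178
G = 89 + 0.8 × (44 − 89) = 89 + 0.8 × -45 = 53 → 53
B = 32 + 0.8 × (65 − 32) = 32 + 0.8 × 33 = 58.4 → 58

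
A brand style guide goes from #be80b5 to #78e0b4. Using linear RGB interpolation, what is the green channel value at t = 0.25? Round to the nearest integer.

152

G₁ = 128 (from #be80b5), G₂ = 224 (from #78e0b4).
G = 128 + 0.25 × (224 − 128) = 152 → 152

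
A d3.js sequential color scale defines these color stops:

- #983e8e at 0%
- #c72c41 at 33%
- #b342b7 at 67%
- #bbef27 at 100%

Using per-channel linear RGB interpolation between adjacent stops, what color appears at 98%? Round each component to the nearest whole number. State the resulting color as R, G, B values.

(187, 229, 48)

98% lies between the 67% and 100% stops, so the local fraction is t = (98 − 67)/(100 − 67) = 31/33 ≈ 0.9394.
#b342b7 → (179, 66, 183); #bbef27 → (187, 239, 39).
R = 179 + 0.9394 × (187 − 179) = 186.515 → 187
G = 66 + 0.9394 × (239 − 66) = 228.516 → 229
B = 183 + 0.9394 × (39 − 183) = 47.726 → 48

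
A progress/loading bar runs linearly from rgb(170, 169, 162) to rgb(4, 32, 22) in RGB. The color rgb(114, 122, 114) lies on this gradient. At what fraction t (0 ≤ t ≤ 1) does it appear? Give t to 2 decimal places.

0.34

Invert the lerp on the R channel (largest span, 166): t = (114 − 170) / (4 − 170) = -56/-166 = 0.33735.
Check on G: (122 − 169)/(32 − 169) = 0.3431 ✓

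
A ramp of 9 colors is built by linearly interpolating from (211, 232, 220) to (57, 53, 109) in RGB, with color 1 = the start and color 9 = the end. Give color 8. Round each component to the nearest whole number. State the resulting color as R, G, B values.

With 9 swatches and endpoints inclusive, swatch 8 sits at t = (8 − 1)/(9 − 1) = 7/8 ≈ 0.875.
R = 211 + 0.875 × (57 − 211) = 76.25 → 76
G = 232 + 0.875 × (53 − 232) = 75.375 → 75
B = 220 + 0.875 × (109 − 220) = 122.875 → 123

(76, 75, 123)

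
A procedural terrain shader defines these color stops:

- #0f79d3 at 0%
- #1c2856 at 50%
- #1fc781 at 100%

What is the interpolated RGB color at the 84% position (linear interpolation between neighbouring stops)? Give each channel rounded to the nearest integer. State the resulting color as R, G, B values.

84% lies between the 50% and 100% stops, so the local fraction is t = (84 − 50)/(100 − 50) = 34/50 ≈ 0.68.
#1c2856 → (28, 40, 86); #1fc781 → (31, 199, 129).
R = 28 + 0.68 × (31 − 28) = 30.04 → 30
G = 40 + 0.68 × (199 − 40) = 148.12 → 148
B = 86 + 0.68 × (129 − 86) = 115.24 → 115

(30, 148, 115)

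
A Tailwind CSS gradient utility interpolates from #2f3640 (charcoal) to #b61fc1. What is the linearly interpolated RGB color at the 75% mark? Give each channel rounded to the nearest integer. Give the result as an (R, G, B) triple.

(148, 37, 161)

#2f3640 → (47, 54, 64); #b61fc1 → (182, 31, 193).
75% corresponds to t = 0.75.
R = 47 + 0.75 × (182 − 47) = 47 + 0.75 × 135 = 148.25 → 148
G = 54 + 0.75 × (31 − 54) = 54 + 0.75 × -23 = 36.75 → 37
B = 64 + 0.75 × (193 − 64) = 64 + 0.75 × 129 = 160.75 → 161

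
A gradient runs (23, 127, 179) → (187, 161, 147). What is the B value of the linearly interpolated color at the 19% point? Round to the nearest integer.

B = 179 + 0.19 × (147 − 179) = 172.92 → 173

173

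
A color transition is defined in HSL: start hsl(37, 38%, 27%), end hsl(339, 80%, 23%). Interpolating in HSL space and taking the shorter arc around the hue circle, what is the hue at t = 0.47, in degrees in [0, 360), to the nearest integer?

Hue: 339 − 37 = 302°, but |302| > 180 so the shorter arc goes the other way: Δh = 302 − 360 = -58°.
H = 37 + 0.47 × (-58) = 9.74 → 10°

10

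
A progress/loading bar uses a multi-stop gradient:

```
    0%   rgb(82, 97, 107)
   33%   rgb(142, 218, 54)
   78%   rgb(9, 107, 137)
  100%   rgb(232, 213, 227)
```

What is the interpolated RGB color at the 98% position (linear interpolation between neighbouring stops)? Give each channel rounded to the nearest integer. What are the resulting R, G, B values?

98% lies between the 78% and 100% stops, so the local fraction is t = (98 − 78)/(100 − 78) = 20/22 ≈ 0.9091.
R = 9 + 0.9091 × (232 − 9) = 211.729 → 212
G = 107 + 0.9091 × (213 − 107) = 203.365 → 203
B = 137 + 0.9091 × (227 − 137) = 218.819 → 219

(212, 203, 219)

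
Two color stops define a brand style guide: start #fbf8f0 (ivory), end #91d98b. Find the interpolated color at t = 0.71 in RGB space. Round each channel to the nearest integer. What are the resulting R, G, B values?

(176, 226, 168)

#fbf8f0 → (251, 248, 240); #91d98b → (145, 217, 139).
R = 251 + 0.71 × (145 − 251) = 251 + 0.71 × -106 = 175.74 → 176
G = 248 + 0.71 × (217 − 248) = 248 + 0.71 × -31 = 225.99 → 226
B = 240 + 0.71 × (139 − 240) = 240 + 0.71 × -101 = 168.29 → 168
So the blended color is (176, 226, 168), about #b0e2a8.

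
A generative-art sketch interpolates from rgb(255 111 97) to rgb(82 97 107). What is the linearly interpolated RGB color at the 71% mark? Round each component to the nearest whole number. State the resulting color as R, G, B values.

71% corresponds to t = 0.71.
R = 255 + 0.71 × (82 − 255) = 255 + 0.71 × -173 = 132.17 → 132
G = 111 + 0.71 × (97 − 111) = 111 + 0.71 × -14 = 101.06 → 101
B = 97 + 0.71 × (107 − 97) = 97 + 0.71 × 10 = 104.1 → 104

(132, 101, 104)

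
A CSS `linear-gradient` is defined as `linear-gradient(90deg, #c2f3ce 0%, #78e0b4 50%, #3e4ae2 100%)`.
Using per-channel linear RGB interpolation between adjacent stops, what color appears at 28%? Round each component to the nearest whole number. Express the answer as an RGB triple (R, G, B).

28% lies between the 0% and 50% stops, so the local fraction is t = (28 − 0)/(50 − 0) = 28/50 ≈ 0.56.
#c2f3ce → (194, 243, 206); #78e0b4 → (120, 224, 180).
R = 194 + 0.56 × (120 − 194) = 152.56 → 153
G = 243 + 0.56 × (224 − 243) = 232.36 → 232
B = 206 + 0.56 × (180 − 206) = 191.44 → 191

(153, 232, 191)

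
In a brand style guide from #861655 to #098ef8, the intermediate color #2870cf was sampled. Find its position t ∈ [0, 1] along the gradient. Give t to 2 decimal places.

0.75

Invert the lerp on the B channel (largest span, 163): t = (207 − 85) / (248 − 85) = 122/163 = 0.74847.
Check on R: (40 − 134)/(9 − 134) = 0.752 ✓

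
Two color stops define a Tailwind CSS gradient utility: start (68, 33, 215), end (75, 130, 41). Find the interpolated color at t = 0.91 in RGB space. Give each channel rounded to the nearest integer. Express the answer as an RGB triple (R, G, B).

(74, 121, 57)

R = 68 + 0.91 × (75 − 68) = 68 + 0.91 × 7 = 74.37 → 74
G = 33 + 0.91 × (130 − 33) = 33 + 0.91 × 97 = 121.27 → 121
B = 215 + 0.91 × (41 − 215) = 215 + 0.91 × -174 = 56.66 → 57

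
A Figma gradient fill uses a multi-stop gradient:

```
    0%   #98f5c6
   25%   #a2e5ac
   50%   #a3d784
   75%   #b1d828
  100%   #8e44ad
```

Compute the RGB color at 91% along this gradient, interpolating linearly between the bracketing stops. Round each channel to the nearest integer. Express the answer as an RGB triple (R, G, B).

91% lies between the 75% and 100% stops, so the local fraction is t = (91 − 75)/(100 − 75) = 16/25 ≈ 0.64.
#b1d828 → (177, 216, 40); #8e44ad → (142, 68, 173).
R = 177 + 0.64 × (142 − 177) = 154.6 → 155
G = 216 + 0.64 × (68 − 216) = 121.28 → 121
B = 40 + 0.64 × (173 − 40) = 125.12 → 125

(155, 121, 125)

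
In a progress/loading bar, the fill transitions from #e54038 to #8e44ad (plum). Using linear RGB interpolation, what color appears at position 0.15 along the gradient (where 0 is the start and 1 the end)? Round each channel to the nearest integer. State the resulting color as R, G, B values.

(216, 65, 74)

#e54038 → (229, 64, 56); #8e44ad → (142, 68, 173).
R = 229 + 0.15 × (142 − 229) = 229 + 0.15 × -87 = 215.95 → 216
G = 64 + 0.15 × (68 − 64) = 64 + 0.15 × 4 = 64.6 → 65
B = 56 + 0.15 × (173 − 56) = 56 + 0.15 × 117 = 73.55 → 74
So the blended color is (216, 65, 74), about #d8414a.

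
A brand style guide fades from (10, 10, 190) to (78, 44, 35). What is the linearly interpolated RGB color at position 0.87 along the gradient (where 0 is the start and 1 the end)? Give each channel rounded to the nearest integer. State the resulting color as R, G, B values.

(69, 40, 55)

R = 10 + 0.87 × (78 − 10) = 10 + 0.87 × 68 = 69.16 → 69
G = 10 + 0.87 × (44 − 10) = 10 + 0.87 × 34 = 39.58 → 40
B = 190 + 0.87 × (35 − 190) = 190 + 0.87 × -155 = 55.15 → 55
So the blended color is (69, 40, 55), about #452837.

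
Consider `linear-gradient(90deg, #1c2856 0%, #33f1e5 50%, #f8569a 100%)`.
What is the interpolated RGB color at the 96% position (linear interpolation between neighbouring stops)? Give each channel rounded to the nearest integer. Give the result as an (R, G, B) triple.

(232, 98, 160)

96% lies between the 50% and 100% stops, so the local fraction is t = (96 − 50)/(100 − 50) = 46/50 ≈ 0.92.
#33f1e5 → (51, 241, 229); #f8569a → (248, 86, 154).
R = 51 + 0.92 × (248 − 51) = 232.24 → 232
G = 241 + 0.92 × (86 − 241) = 98.4 → 98
B = 229 + 0.92 × (154 − 229) = 160 → 160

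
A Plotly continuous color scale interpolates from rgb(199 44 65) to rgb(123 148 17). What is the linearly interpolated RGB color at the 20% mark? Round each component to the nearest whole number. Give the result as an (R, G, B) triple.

(184, 65, 55)

20% corresponds to t = 0.2.
R = 199 + 0.2 × (123 − 199) = 199 + 0.2 × -76 = 183.8 → 184
G = 44 + 0.2 × (148 − 44) = 44 + 0.2 × 104 = 64.8 → 65
B = 65 + 0.2 × (17 − 65) = 65 + 0.2 × -48 = 55.4 → 55
So the blended color is (184, 65, 55), about #b84137.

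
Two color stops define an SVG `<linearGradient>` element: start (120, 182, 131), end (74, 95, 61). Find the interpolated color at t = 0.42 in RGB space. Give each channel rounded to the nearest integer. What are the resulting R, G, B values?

R = 120 + 0.42 × (74 − 120) = 120 + 0.42 × -46 = 100.68 → 101
G = 182 + 0.42 × (95 − 182) = 182 + 0.42 × -87 = 145.46 → 145
B = 131 + 0.42 × (61 − 131) = 131 + 0.42 × -70 = 101.6 → 102

(101, 145, 102)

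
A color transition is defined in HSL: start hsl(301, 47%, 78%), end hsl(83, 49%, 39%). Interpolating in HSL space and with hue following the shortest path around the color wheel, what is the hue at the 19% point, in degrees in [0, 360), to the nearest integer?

328

Hue: 83 − 301 = -218°, but |-218| > 180 so the shorter arc goes the other way: Δh = -218 + 360 = 142°.
H = 301 + 0.19 × (142) = 327.98 → 328°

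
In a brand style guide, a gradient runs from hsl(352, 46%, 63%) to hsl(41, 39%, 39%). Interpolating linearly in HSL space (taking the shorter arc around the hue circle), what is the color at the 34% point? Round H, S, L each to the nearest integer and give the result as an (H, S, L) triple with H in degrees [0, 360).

Hue: 41 − 352 = -311°, but |-311| > 180 so the shorter arc goes the other way: Δh = -311 + 360 = 49°.
H = 352 + 0.34 × (49) = 368.66 → 369 → 369 mod 360 = 9°
S = 46 + 0.34 × (39 − 46) = 43.62 → 44%
L = 63 + 0.34 × (39 − 63) = 54.84 → 55%

(9, 44, 55)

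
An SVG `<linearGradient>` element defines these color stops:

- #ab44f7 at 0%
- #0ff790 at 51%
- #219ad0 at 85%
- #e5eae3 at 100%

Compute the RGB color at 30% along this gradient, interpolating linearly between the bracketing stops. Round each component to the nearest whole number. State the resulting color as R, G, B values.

30% lies between the 0% and 51% stops, so the local fraction is t = (30 − 0)/(51 − 0) = 30/51 ≈ 0.5882.
#ab44f7 → (171, 68, 247); #0ff790 → (15, 247, 144).
R = 171 + 0.5882 × (15 − 171) = 79.241 → 79
G = 68 + 0.5882 × (247 − 68) = 173.288 → 173
B = 247 + 0.5882 × (144 − 247) = 186.415 → 186

(79, 173, 186)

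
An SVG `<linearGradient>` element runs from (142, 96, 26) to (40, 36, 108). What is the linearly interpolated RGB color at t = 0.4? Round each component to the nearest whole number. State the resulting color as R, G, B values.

R = 142 + 0.4 × (40 − 142) = 142 + 0.4 × -102 = 101.2 → 101
G = 96 + 0.4 × (36 − 96) = 96 + 0.4 × -60 = 72 → 72
B = 26 + 0.4 × (108 − 26) = 26 + 0.4 × 82 = 58.8 → 59
So the blended color is (101, 72, 59), about #65483b.

(101, 72, 59)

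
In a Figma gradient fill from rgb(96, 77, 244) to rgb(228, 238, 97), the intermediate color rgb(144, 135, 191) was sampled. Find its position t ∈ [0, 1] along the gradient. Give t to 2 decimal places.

0.36

Invert the lerp on the G channel (largest span, 161): t = (135 − 77) / (238 − 77) = 58/161 = 0.36025.
Check on R: (144 − 96)/(228 − 96) = 0.3636 ✓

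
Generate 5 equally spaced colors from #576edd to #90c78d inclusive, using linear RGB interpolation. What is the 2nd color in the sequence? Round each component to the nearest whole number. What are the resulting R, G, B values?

(101, 132, 201)

With 5 swatches and endpoints inclusive, swatch 2 sits at t = (2 − 1)/(5 − 1) = 1/4 ≈ 0.25.
#576edd → (87, 110, 221); #90c78d → (144, 199, 141).
R = 87 + 0.25 × (144 − 87) = 101.25 → 101
G = 110 + 0.25 × (199 − 110) = 132.25 → 132
B = 221 + 0.25 × (141 − 221) = 201 → 201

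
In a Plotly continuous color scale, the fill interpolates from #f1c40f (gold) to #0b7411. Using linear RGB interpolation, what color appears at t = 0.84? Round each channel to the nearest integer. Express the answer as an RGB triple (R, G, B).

(48, 129, 17)

#f1c40f → (241, 196, 15); #0b7411 → (11, 116, 17).
R = 241 + 0.84 × (11 − 241) = 241 + 0.84 × -230 = 47.8 → 48
G = 196 + 0.84 × (116 − 196) = 196 + 0.84 × -80 = 128.8 → 129
B = 15 + 0.84 × (17 − 15) = 15 + 0.84 × 2 = 16.68 → 17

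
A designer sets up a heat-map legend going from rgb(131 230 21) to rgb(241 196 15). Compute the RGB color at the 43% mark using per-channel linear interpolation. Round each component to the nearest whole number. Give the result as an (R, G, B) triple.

43% corresponds to t = 0.43.
R = 131 + 0.43 × (241 − 131) = 131 + 0.43 × 110 = 178.3 → 178
G = 230 + 0.43 × (196 − 230) = 230 + 0.43 × -34 = 215.38 → 215
B = 21 + 0.43 × (15 − 21) = 21 + 0.43 × -6 = 18.42 → 18
So the blended color is (178, 215, 18), about #b2d712.

(178, 215, 18)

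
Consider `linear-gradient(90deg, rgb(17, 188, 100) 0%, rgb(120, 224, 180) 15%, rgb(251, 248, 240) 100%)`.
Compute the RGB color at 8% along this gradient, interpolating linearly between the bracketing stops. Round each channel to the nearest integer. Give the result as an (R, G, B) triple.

(72, 207, 143)

8% lies between the 0% and 15% stops, so the local fraction is t = (8 − 0)/(15 − 0) = 8/15 ≈ 0.5333.
R = 17 + 0.5333 × (120 − 17) = 71.93 → 72
G = 188 + 0.5333 × (224 − 188) = 207.199 → 207
B = 100 + 0.5333 × (180 − 100) = 142.664 → 143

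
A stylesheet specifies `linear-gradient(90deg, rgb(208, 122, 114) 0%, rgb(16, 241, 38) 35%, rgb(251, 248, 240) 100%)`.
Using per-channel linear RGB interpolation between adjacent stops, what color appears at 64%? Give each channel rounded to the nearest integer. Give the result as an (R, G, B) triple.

(121, 244, 128)

64% lies between the 35% and 100% stops, so the local fraction is t = (64 − 35)/(100 − 35) = 29/65 ≈ 0.4462.
R = 16 + 0.4462 × (251 − 16) = 120.857 → 121
G = 241 + 0.4462 × (248 − 241) = 244.123 → 244
B = 38 + 0.4462 × (240 − 38) = 128.132 → 128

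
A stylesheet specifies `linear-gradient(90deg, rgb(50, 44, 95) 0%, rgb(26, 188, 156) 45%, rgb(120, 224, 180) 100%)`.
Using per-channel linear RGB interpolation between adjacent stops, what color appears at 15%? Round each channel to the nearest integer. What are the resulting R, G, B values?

15% lies between the 0% and 45% stops, so the local fraction is t = (15 − 0)/(45 − 0) = 15/45 ≈ 0.3333.
R = 50 + 0.3333 × (26 − 50) = 42.001 → 42
G = 44 + 0.3333 × (188 − 44) = 91.995 → 92
B = 95 + 0.3333 × (156 − 95) = 115.331 → 115

(42, 92, 115)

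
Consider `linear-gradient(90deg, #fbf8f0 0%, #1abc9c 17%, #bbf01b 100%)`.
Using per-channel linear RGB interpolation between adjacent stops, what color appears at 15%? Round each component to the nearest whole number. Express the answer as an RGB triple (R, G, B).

15% lies between the 0% and 17% stops, so the local fraction is t = (15 − 0)/(17 − 0) = 15/17 ≈ 0.8824.
#fbf8f0 → (251, 248, 240); #1abc9c → (26, 188, 156).
R = 251 + 0.8824 × (26 − 251) = 52.46 → 52
G = 248 + 0.8824 × (188 − 248) = 195.056 → 195
B = 240 + 0.8824 × (156 − 240) = 165.878 → 166

(52, 195, 166)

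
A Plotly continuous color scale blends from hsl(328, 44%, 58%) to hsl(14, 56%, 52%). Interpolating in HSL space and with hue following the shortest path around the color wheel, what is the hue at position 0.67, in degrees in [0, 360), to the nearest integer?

Hue: 14 − 328 = -314°, but |-314| > 180 so the shorter arc goes the other way: Δh = -314 + 360 = 46°.
H = 328 + 0.67 × (46) = 358.82 → 359°

359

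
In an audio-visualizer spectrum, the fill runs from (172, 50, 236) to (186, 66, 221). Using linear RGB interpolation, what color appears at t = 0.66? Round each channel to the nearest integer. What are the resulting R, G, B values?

R = 172 + 0.66 × (186 − 172) = 172 + 0.66 × 14 = 181.24 → 181
G = 50 + 0.66 × (66 − 50) = 50 + 0.66 × 16 = 60.56 → 61
B = 236 + 0.66 × (221 − 236) = 236 + 0.66 × -15 = 226.1 → 226
So the blended color is (181, 61, 226), about #b53de2.

(181, 61, 226)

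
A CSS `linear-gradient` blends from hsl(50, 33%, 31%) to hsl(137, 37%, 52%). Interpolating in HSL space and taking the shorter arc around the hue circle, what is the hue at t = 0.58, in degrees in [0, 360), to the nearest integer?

Hue arc: Δh = 137 − 50 = 87° (|Δh| ≤ 180, already the shorter path).
H = 50 + 0.58 × (87) = 100.46 → 100°

100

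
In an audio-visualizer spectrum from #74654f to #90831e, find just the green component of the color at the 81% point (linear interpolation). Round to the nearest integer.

125

G₁ = 101 (from #74654f), G₂ = 131 (from #90831e).
G = 101 + 0.81 × (131 − 101) = 125.3 → 125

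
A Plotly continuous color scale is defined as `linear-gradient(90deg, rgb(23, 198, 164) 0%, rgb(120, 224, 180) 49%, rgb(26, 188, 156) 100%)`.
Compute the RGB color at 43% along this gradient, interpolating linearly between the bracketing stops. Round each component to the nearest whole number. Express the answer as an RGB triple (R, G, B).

43% lies between the 0% and 49% stops, so the local fraction is t = (43 − 0)/(49 − 0) = 43/49 ≈ 0.8776.
R = 23 + 0.8776 × (120 − 23) = 108.127 → 108
G = 198 + 0.8776 × (224 − 198) = 220.818 → 221
B = 164 + 0.8776 × (180 − 164) = 178.042 → 178

(108, 221, 178)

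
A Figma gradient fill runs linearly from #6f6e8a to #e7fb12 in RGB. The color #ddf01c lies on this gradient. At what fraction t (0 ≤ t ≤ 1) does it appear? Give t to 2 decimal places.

0.92

Invert the lerp on the G channel (largest span, 141): t = (240 − 110) / (251 − 110) = 130/141 = 0.92199.
Check on R: (221 − 111)/(231 − 111) = 0.9167 ✓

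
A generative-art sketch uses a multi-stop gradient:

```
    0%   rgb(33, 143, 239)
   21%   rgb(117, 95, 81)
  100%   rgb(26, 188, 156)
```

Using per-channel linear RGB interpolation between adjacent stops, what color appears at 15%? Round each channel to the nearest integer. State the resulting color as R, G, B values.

15% lies between the 0% and 21% stops, so the local fraction is t = (15 − 0)/(21 − 0) = 15/21 ≈ 0.7143.
R = 33 + 0.7143 × (117 − 33) = 93.001 → 93
G = 143 + 0.7143 × (95 − 143) = 108.714 → 109
B = 239 + 0.7143 × (81 − 239) = 126.141 → 126

(93, 109, 126)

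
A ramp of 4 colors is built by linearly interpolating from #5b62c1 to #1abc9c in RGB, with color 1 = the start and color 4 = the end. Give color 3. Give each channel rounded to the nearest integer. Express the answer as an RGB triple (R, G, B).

With 4 swatches and endpoints inclusive, swatch 3 sits at t = (3 − 1)/(4 − 1) = 2/3 ≈ 0.6667.
#5b62c1 → (91, 98, 193); #1abc9c → (26, 188, 156).
R = 91 + 0.6667 × (26 − 91) = 47.665 → 48
G = 98 + 0.6667 × (188 − 98) = 158.003 → 158
B = 193 + 0.6667 × (156 − 193) = 168.332 → 168

(48, 158, 168)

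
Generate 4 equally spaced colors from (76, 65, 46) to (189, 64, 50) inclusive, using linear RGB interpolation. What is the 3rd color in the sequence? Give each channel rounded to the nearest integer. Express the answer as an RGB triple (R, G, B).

(151, 64, 49)

With 4 swatches and endpoints inclusive, swatch 3 sits at t = (3 − 1)/(4 − 1) = 2/3 ≈ 0.6667.
R = 76 + 0.6667 × (189 − 76) = 151.337 → 151
G = 65 + 0.6667 × (64 − 65) = 64.333 → 64
B = 46 + 0.6667 × (50 − 46) = 48.667 → 49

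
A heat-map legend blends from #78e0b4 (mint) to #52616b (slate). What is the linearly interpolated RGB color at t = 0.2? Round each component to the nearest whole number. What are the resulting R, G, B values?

#78e0b4 → (120, 224, 180); #52616b → (82, 97, 107).
R = 120 + 0.2 × (82 − 120) = 120 + 0.2 × -38 = 112.4 → 112
G = 224 + 0.2 × (97 − 224) = 224 + 0.2 × -127 = 198.6 → 199
B = 180 + 0.2 × (107 − 180) = 180 + 0.2 × -73 = 165.4 → 165

(112, 199, 165)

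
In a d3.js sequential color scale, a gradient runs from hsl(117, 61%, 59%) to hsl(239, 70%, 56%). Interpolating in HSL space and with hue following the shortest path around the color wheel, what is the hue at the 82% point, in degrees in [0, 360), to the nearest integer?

217

Hue arc: Δh = 239 − 117 = 122° (|Δh| ≤ 180, already the shorter path).
H = 117 + 0.82 × (122) = 217.04 → 217°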